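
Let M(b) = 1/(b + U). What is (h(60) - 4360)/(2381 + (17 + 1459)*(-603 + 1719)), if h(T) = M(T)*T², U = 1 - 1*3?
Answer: -124640/47838313 ≈ -0.0026054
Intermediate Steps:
U = -2 (U = 1 - 3 = -2)
M(b) = 1/(-2 + b) (M(b) = 1/(b - 2) = 1/(-2 + b))
h(T) = T²/(-2 + T)
(h(60) - 4360)/(2381 + (17 + 1459)*(-603 + 1719)) = (60²/(-2 + 60) - 4360)/(2381 + (17 + 1459)*(-603 + 1719)) = (3600/58 - 4360)/(2381 + 1476*1116) = (3600*(1/58) - 4360)/(2381 + 1647216) = (1800/29 - 4360)/1649597 = -124640/29*1/1649597 = -124640/47838313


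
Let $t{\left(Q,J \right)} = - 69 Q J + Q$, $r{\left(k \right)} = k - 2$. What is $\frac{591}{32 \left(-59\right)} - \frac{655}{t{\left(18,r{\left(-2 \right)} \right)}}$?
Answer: $- \frac{2091683}{4706784} \approx -0.4444$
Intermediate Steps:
$r{\left(k \right)} = -2 + k$
$t{\left(Q,J \right)} = Q - 69 J Q$ ($t{\left(Q,J \right)} = - 69 J Q + Q = Q - 69 J Q$)
$\frac{591}{32 \left(-59\right)} - \frac{655}{t{\left(18,r{\left(-2 \right)} \right)}} = \frac{591}{32 \left(-59\right)} - \frac{655}{18 \left(1 - 69 \left(-2 - 2\right)\right)} = \frac{591}{-1888} - \frac{655}{18 \left(1 - -276\right)} = 591 \left(- \frac{1}{1888}\right) - \frac{655}{18 \left(1 + 276\right)} = - \frac{591}{1888} - \frac{655}{18 \cdot 277} = - \frac{591}{1888} - \frac{655}{4986} = - \frac{2091683}{4706784}$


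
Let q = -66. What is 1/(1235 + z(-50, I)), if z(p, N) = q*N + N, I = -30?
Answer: 1/3185 ≈ 0.00031397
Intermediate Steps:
z(p, N) = -65*N (z(p, N) = -66*N + N = -65*N)
1/(1235 + z(-50, I)) = 1/(1235 - 65*(-30)) = 1/(1235 + 1950) = 1/3185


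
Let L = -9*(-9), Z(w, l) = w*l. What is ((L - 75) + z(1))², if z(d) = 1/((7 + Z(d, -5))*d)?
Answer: 169/4 ≈ 42.250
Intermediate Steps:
Z(w, l) = l*w
z(d) = 1/(d*(7 - 5*d)) (z(d) = 1/((7 - 5*d)*d) = 1/(d*(7 - 5*d)))
L = 81
((L - 75) + z(1))² = ((81 - 75) - 1/(1*(-7 + 5*1)))² = (6 - 1*1/(-7 + 5))² = (6 - 1*1/(-2))² = (6 - 1*1*(-½))² = (6 + ½)² = (13/2)² = 169/4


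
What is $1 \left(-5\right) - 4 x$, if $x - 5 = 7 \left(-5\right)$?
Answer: $115$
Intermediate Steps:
$x = -30$ ($x = 5 + 7 \left(-5\right) = 5 - 35 = -30$)
$1 \left(-5\right) - 4 x = 1 \left(-5\right) - -120 = -5 + 120 = 115$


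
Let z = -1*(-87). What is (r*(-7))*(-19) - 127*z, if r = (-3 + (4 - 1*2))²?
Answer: -10916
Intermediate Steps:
z = 87
r = 1 (r = (-3 + (4 - 2))² = (-3 + 2)² = (-1)² = 1)
(r*(-7))*(-19) - 127*z = (1*(-7))*(-19) - 127*87 = -7*(-19) - 1*11049 = 133 - 11049 = -10916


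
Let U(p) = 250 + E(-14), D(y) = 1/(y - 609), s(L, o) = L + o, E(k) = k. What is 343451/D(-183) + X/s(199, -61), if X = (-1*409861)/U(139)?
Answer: -8858926046917/32568 ≈ -2.7201e+8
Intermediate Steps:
D(y) = 1/(-609 + y)
U(p) = 236 (U(p) = 250 - 14 = 236)
X = -409861/236 (X = -1*409861/236 = -409861*1/236 = -409861/236 ≈ -1736.7)
343451/D(-183) + X/s(199, -61) = 343451/(1/(-609 - 183)) - 409861/(236*(199 - 61)) = 343451/(1/(-792)) - 409861/236/138 = 343451/(-1/792) - 409861/236*1/138 = 343451*(-792) - 409861/32568 = -272013192 - 409861/32568 = -8858926046917/32568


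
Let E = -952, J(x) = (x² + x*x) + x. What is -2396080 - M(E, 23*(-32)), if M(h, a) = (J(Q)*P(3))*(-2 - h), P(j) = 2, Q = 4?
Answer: -2464480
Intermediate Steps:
J(x) = x + 2*x² (J(x) = (x² + x²) + x = 2*x² + x = x + 2*x²)
M(h, a) = -144 - 72*h (M(h, a) = ((4*(1 + 2*4))*2)*(-2 - h) = ((4*(1 + 8))*2)*(-2 - h) = ((4*9)*2)*(-2 - h) = (36*2)*(-2 - h) = 72*(-2 - h) = -144 - 72*h)
-2396080 - M(E, 23*(-32)) = -2396080 - (-144 - 72*(-952)) = -2396080 - (-144 + 68544) = -2396080 - 1*68400 = -2396080 - 68400 = -2464480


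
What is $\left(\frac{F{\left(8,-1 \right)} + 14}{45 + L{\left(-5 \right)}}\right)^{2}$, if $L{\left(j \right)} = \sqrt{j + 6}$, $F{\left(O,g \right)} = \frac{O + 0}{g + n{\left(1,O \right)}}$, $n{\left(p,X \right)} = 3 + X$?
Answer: $\frac{1369}{13225} \approx 0.10352$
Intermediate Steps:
$F{\left(O,g \right)} = \frac{O}{3 + O + g}$ ($F{\left(O,g \right)} = \frac{O + 0}{g + \left(3 + O\right)} = \frac{O}{3 + O + g}$)
$L{\left(j \right)} = \sqrt{6 + j}$
$\left(\frac{F{\left(8,-1 \right)} + 14}{45 + L{\left(-5 \right)}}\right)^{2} = \left(\frac{\frac{8}{3 + 8 - 1} + 14}{45 + \sqrt{6 - 5}}\right)^{2} = \left(\frac{\frac{8}{10} + 14}{45 + \sqrt{1}}\right)^{2} = \left(\frac{8 \cdot \frac{1}{10} + 14}{45 + 1}\right)^{2} = \left(\frac{\frac{4}{5} + 14}{46}\right)^{2} = \left(\frac{74}{5} \cdot \frac{1}{46}\right)^{2} = \left(\frac{37}{115}\right)^{2} = \frac{1369}{13225}$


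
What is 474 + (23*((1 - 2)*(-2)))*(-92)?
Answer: -3758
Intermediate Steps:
474 + (23*((1 - 2)*(-2)))*(-92) = 474 + (23*(-1*(-2)))*(-92) = 474 + (23*2)*(-92) = 474 + 46*(-92) = 474 - 4232 = -3758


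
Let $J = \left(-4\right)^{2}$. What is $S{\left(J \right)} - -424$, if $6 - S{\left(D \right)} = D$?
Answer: $414$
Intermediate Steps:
$J = 16$
$S{\left(D \right)} = 6 - D$
$S{\left(J \right)} - -424 = \left(6 - 16\right) - -424 = \left(6 - 16\right) + 424 = -10 + 424 = 414$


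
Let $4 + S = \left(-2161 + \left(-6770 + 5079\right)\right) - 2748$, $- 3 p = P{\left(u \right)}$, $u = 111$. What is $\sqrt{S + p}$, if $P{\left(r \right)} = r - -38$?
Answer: $\frac{i \sqrt{59883}}{3} \approx 81.57 i$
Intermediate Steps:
$P{\left(r \right)} = 38 + r$ ($P{\left(r \right)} = r + 38 = 38 + r$)
$p = - \frac{149}{3}$ ($p = - \frac{38 + 111}{3} = \left(- \frac{1}{3}\right) 149 = - \frac{149}{3} \approx -49.667$)
$S = -6604$ ($S = -4 + \left(\left(-2161 + \left(-6770 + 5079\right)\right) - 2748\right) = -4 - 6600 = -6604$)
$\sqrt{S + p} = \sqrt{-6604 - \frac{149}{3}} = \sqrt{- \frac{19961}{3}} = \frac{i \sqrt{59883}}{3}$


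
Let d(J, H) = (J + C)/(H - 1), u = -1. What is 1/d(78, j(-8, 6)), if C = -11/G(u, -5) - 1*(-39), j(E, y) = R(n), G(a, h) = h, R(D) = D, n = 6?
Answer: 25/596 ≈ 0.041946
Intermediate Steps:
j(E, y) = 6
C = 206/5 (C = -11/(-5) - 1*(-39) = -11*(-1/5) + 39 = 11/5 + 39 = 206/5 ≈ 41.200)
d(J, H) = (206/5 + J)/(-1 + H) (d(J, H) = (J + 206/5)/(H - 1) = (206/5 + J)/(-1 + H))
1/d(78, j(-8, 6)) = 1/((206/5 + 78)/(-1 + 6)) = 1/((596/5)/5) = 1/((1/5)*(596/5)) = 1/(596/25) = 25/596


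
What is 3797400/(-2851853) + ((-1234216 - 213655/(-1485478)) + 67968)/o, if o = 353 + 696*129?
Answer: -5449110156643629717/381853222156090558 ≈ -14.270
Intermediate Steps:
o = 90137 (o = 353 + 89784 = 90137)
3797400/(-2851853) + ((-1234216 - 213655/(-1485478)) + 67968)/o = 3797400/(-2851853) + ((-1234216 - 213655/(-1485478)) + 67968)/90137 = 3797400*(-1/2851853) + ((-1234216 - 213655*(-1/1485478)) + 67968)*(1/90137) = -3797400/2851853 + ((-1234216 + 213655/1485478) + 67968)*(1/90137) = -3797400/2851853 + (-1833400501593/1485478 + 67968)*(1/90137) = -3797400/2851853 - 1732435532889/1485478*1/90137 = -3797400/2851853 - 1732435532889/133896530486 = -5449110156643629717/381853222156090558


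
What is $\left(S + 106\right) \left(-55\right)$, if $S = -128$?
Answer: $1210$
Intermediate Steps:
$\left(S + 106\right) \left(-55\right) = \left(-128 + 106\right) \left(-55\right) = \left(-22\right) \left(-55\right) = 1210$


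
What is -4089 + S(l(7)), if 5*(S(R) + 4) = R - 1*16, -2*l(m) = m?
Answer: -40969/10 ≈ -4096.9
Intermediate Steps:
l(m) = -m/2
S(R) = -36/5 + R/5 (S(R) = -4 + (R - 1*16)/5 = -4 + (R - 16)/5 = -4 + (-16 + R)/5 = -4 + (-16/5 + R/5) = -36/5 + R/5)
-4089 + S(l(7)) = -4089 + (-36/5 + (-1/2*7)/5) = -4089 + (-36/5 + (1/5)*(-7/2)) = -4089 + (-36/5 - 7/10) = -4089 - 79/10 = -40969/10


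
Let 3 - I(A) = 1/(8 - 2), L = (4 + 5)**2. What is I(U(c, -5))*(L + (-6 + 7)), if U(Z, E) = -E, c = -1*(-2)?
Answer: 697/3 ≈ 232.33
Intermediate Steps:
c = 2
L = 81 (L = 9**2 = 81)
I(A) = 17/6 (I(A) = 3 - 1/(8 - 2) = 3 - 1/6 = 17/6)
I(U(c, -5))*(L + (-6 + 7)) = 17*(81 + (-6 + 7))/6 = 17*(81 + 1)/6 = (17/6)*82 = 697/3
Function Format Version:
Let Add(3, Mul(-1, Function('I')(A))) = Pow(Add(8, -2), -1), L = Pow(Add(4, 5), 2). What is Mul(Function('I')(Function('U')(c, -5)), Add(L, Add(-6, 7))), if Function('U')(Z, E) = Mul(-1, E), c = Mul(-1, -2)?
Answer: Rational(697, 3) ≈ 232.33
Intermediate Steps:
c = 2
L = 81 (L = Pow(9, 2) = 81)
Function('I')(A) = Rational(17, 6) (Function('I')(A) = Add(3, Mul(-1, Pow(Add(8, -2), -1))) = Add(3, Mul(-1, Pow(6, -1))) = Add(3, Mul(-1, Rational(1, 6))) = Add(3, Rational(-1, 6)) = Rational(17, 6))
Mul(Function('I')(Function('U')(c, -5)), Add(L, Add(-6, 7))) = Mul(Rational(17, 6), Add(81, Add(-6, 7))) = Mul(Rational(17, 6), Add(81, 1)) = Mul(Rational(17, 6), 82) = Rational(697, 3)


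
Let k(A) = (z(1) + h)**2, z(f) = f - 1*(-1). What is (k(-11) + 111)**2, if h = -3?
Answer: 12544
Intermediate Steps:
z(f) = 1 + f (z(f) = f + 1 = 1 + f)
k(A) = 1 (k(A) = ((1 + 1) - 3)**2 = (2 - 3)**2 = (-1)**2 = 1)
(k(-11) + 111)**2 = (1 + 111)**2 = 112**2 = 12544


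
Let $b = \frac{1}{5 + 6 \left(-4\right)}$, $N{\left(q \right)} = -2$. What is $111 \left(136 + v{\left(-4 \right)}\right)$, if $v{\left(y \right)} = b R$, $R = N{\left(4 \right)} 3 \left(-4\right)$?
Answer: $\frac{284160}{19} \approx 14956.0$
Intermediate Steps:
$b = - \frac{1}{19}$ ($b = \frac{1}{5 - 24} = \frac{1}{-19} = - \frac{1}{19} \approx -0.052632$)
$R = 24$ ($R = \left(-2\right) 3 \left(-4\right) = \left(-6\right) \left(-4\right) = 24$)
$v{\left(y \right)} = - \frac{24}{19}$ ($v{\left(y \right)} = \left(- \frac{1}{19}\right) 24 = - \frac{24}{19}$)
$111 \left(136 + v{\left(-4 \right)}\right) = 111 \left(136 - \frac{24}{19}\right) = 111 \cdot \frac{2560}{19} = \frac{284160}{19}$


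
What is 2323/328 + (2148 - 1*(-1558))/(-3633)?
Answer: 7223891/1191624 ≈ 6.0622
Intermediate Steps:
2323/328 + (2148 - 1*(-1558))/(-3633) = 2323*(1/328) + (2148 + 1558)*(-1/3633) = 2323/328 + 3706*(-1/3633) = 2323/328 - 3706/3633 = 7223891/1191624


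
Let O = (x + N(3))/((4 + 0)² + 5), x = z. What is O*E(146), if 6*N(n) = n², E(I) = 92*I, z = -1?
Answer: 6716/21 ≈ 319.81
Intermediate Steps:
N(n) = n²/6
x = -1
O = 1/42 (O = (-1 + (⅙)*3²)/((4 + 0)² + 5) = (-1 + (⅙)*9)/(4² + 5) = (-1 + 3/2)/(16 + 5) = (½)/21 = (½)*(1/21) = 1/42 ≈ 0.023810)
O*E(146) = (92*146)/42 = (1/42)*13432 = 6716/21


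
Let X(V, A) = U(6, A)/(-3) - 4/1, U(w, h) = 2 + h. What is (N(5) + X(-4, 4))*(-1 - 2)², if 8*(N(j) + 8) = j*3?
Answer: -873/8 ≈ -109.13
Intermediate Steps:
N(j) = -8 + 3*j/8 (N(j) = -8 + (j*3)/8 = -8 + (3*j)/8 = -8 + 3*j/8)
X(V, A) = -14/3 - A/3 (X(V, A) = (2 + A)/(-3) - 4/1 = (2 + A)*(-⅓) - 4*1 = (-⅔ - A/3) - 4 = -14/3 - A/3)
(N(5) + X(-4, 4))*(-1 - 2)² = ((-8 + (3/8)*5) + (-14/3 - ⅓*4))*(-1 - 2)² = ((-8 + 15/8) + (-14/3 - 4/3))*(-3)² = (-49/8 - 6)*9 = -97/8*9 = -873/8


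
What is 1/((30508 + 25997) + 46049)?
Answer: 1/102554 ≈ 9.7510e-6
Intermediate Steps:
1/((30508 + 25997) + 46049) = 1/(56505 + 46049) = 1/102554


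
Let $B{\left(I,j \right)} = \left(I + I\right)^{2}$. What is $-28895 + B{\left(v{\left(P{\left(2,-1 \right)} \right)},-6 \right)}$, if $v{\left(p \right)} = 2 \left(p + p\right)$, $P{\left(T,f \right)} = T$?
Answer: $-28639$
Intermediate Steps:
$v{\left(p \right)} = 4 p$ ($v{\left(p \right)} = 2 \cdot 2 p = 4 p$)
$B{\left(I,j \right)} = 4 I^{2}$ ($B{\left(I,j \right)} = \left(2 I\right)^{2} = 4 I^{2}$)
$-28895 + B{\left(v{\left(P{\left(2,-1 \right)} \right)},-6 \right)} = -28895 + 4 \left(4 \cdot 2\right)^{2} = -28895 + 4 \cdot 8^{2} = -28895 + 4 \cdot 64 = -28895 + 256 = -28639$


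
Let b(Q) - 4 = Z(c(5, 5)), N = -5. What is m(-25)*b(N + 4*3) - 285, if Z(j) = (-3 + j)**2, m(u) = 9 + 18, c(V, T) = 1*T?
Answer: -69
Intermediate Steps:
c(V, T) = T
m(u) = 27
b(Q) = 8 (b(Q) = 4 + (-3 + 5)**2 = 4 + 2**2 = 4 + 4 = 8)
m(-25)*b(N + 4*3) - 285 = 27*8 - 285 = 216 - 285 = -69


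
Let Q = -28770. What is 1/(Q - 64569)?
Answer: -1/93339 ≈ -1.0714e-5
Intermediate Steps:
1/(Q - 64569) = 1/(-28770 - 64569) = 1/(-93339) = -1/93339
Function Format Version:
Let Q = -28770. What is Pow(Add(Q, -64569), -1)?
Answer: Rational(-1, 93339) ≈ -1.0714e-5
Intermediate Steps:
Pow(Add(Q, -64569), -1) = Pow(Add(-28770, -64569), -1) = Pow(-93339, -1) = Rational(-1, 93339)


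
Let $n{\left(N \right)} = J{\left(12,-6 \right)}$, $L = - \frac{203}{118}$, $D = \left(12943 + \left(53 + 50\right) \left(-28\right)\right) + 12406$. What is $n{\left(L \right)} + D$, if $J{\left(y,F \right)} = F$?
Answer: $22459$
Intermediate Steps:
$D = 22465$ ($D = \left(12943 + 103 \left(-28\right)\right) + 12406 = \left(12943 - 2884\right) + 12406 = 10059 + 12406 = 22465$)
$L = - \frac{203}{118}$ ($L = \left(-203\right) \frac{1}{118} = - \frac{203}{118} \approx -1.7203$)
$n{\left(N \right)} = -6$
$n{\left(L \right)} + D = -6 + 22465 = 22459$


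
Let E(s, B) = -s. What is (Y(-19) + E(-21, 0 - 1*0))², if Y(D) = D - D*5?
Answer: 9409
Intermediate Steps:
Y(D) = -4*D (Y(D) = D - 5*D = -4*D)
(Y(-19) + E(-21, 0 - 1*0))² = (-4*(-19) - 1*(-21))² = (76 + 21)² = 97² = 9409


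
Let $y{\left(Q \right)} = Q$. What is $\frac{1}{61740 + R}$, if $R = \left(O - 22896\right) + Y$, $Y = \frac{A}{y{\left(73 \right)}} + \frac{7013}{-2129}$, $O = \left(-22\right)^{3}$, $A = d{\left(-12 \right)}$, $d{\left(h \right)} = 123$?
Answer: $\frac{155417}{4381887650} \approx 3.5468 \cdot 10^{-5}$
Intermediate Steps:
$A = 123$
$O = -10648$
$Y = - \frac{250082}{155417}$ ($Y = \frac{123}{73} + \frac{7013}{-2129} = 123 \cdot \frac{1}{73} + 7013 \left(- \frac{1}{2129}\right) = \frac{123}{73} - \frac{7013}{2129} = - \frac{250082}{155417} \approx -1.6091$)
$R = - \frac{5213557930}{155417}$ ($R = \left(-10648 - 22896\right) - \frac{250082}{155417} = -33544 - \frac{250082}{155417} = - \frac{5213557930}{155417} \approx -33546.0$)
$\frac{1}{61740 + R} = \frac{1}{61740 - \frac{5213557930}{155417}} = \frac{1}{\frac{4381887650}{155417}} = \frac{155417}{4381887650}$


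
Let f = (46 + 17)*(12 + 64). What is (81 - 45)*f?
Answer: 172368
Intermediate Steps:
f = 4788 (f = 63*76 = 4788)
(81 - 45)*f = (81 - 45)*4788 = 36*4788 = 172368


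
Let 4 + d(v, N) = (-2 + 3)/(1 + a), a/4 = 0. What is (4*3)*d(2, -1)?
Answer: -36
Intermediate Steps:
a = 0 (a = 4*0 = 0)
d(v, N) = -3 (d(v, N) = -4 + (-2 + 3)/(1 + 0) = -4 + 1/1 = -4 + 1*1 = -4 + 1 = -3)
(4*3)*d(2, -1) = (4*3)*(-3) = 12*(-3) = -36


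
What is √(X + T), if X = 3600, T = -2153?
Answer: √1447 ≈ 38.039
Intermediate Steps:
√(X + T) = √(3600 - 2153) = √1447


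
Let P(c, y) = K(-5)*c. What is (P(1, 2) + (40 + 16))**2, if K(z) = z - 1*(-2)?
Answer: 2809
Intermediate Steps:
K(z) = 2 + z (K(z) = z + 2 = 2 + z)
P(c, y) = -3*c (P(c, y) = (2 - 5)*c = -3*c)
(P(1, 2) + (40 + 16))**2 = (-3*1 + (40 + 16))**2 = (-3 + 56)**2 = 53**2 = 2809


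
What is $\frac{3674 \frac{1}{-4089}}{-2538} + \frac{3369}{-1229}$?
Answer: $- \frac{17479284556}{6377208489} \approx -2.7409$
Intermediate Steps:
$\frac{3674 \frac{1}{-4089}}{-2538} + \frac{3369}{-1229} = 3674 \left(- \frac{1}{4089}\right) \left(- \frac{1}{2538}\right) + 3369 \left(- \frac{1}{1229}\right) = \left(- \frac{3674}{4089}\right) \left(- \frac{1}{2538}\right) - \frac{3369}{1229} = \frac{1837}{5188941} - \frac{3369}{1229} = - \frac{17479284556}{6377208489}$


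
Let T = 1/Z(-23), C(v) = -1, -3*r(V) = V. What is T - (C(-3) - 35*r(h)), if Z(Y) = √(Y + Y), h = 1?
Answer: -32/3 - I*√46/46 ≈ -10.667 - 0.14744*I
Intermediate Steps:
r(V) = -V/3
Z(Y) = √2*√Y (Z(Y) = √(2*Y) = √2*√Y)
T = -I*√46/46 (T = 1/(√2*√(-23)) = 1/(√2*(I*√23)) = 1/(I*√46) = -I*√46/46 ≈ -0.14744*I)
T - (C(-3) - 35*r(h)) = -I*√46/46 - (-1 - (-35)/3) = -I*√46/46 - (-1 - 35*(-⅓)) = -I*√46/46 - (-1 + 35/3) = -I*√46/46 - 1*32/3 = -I*√46/46 - 32/3 = -32/3 - I*√46/46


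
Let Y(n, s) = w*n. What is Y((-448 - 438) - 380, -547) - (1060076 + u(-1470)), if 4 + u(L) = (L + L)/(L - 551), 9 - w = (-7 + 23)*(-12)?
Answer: -2656684238/2021 ≈ -1.3145e+6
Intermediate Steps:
w = 201 (w = 9 - (-7 + 23)*(-12) = 9 - 16*(-12) = 9 - 1*(-192) = 9 + 192 = 201)
u(L) = -4 + 2*L/(-551 + L) (u(L) = -4 + (L + L)/(L - 551) = -4 + (2*L)/(-551 + L) = -4 + 2*L/(-551 + L))
Y(n, s) = 201*n
Y((-448 - 438) - 380, -547) - (1060076 + u(-1470)) = 201*((-448 - 438) - 380) - (1060076 + 2*(1102 - 1*(-1470))/(-551 - 1470)) = 201*(-886 - 380) - (1060076 + 2*(1102 + 1470)/(-2021)) = 201*(-1266) - (1060076 + 2*(-1/2021)*2572) = -254466 - (1060076 - 5144/2021) = -254466 - 1*2142408452/2021 = -254466 - 2142408452/2021 = -2656684238/2021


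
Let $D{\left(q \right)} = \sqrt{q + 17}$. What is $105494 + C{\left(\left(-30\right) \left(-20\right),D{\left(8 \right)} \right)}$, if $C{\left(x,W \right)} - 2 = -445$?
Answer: $105051$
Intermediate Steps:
$D{\left(q \right)} = \sqrt{17 + q}$
$C{\left(x,W \right)} = -443$ ($C{\left(x,W \right)} = 2 - 445 = -443$)
$105494 + C{\left(\left(-30\right) \left(-20\right),D{\left(8 \right)} \right)} = 105494 - 443 = 105051$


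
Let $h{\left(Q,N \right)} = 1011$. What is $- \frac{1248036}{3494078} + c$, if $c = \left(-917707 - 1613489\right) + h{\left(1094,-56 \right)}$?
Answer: $- \frac{4420332496233}{1747039} \approx -2.5302 \cdot 10^{6}$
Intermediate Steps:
$c = -2530185$ ($c = \left(-917707 - 1613489\right) + 1011 = -2531196 + 1011 = -2530185$)
$- \frac{1248036}{3494078} + c = - \frac{1248036}{3494078} - 2530185 = \left(-1248036\right) \frac{1}{3494078} - 2530185 = - \frac{624018}{1747039} - 2530185 = - \frac{4420332496233}{1747039}$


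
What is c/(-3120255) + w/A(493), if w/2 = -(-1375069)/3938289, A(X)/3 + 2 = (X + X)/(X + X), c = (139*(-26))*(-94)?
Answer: -1399425689218/4096155314565 ≈ -0.34164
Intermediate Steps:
c = 339716 (c = -3614*(-94) = 339716)
A(X) = -3 (A(X) = -6 + 3*((X + X)/(X + X)) = -6 + 3*((2*X)/((2*X))) = -6 + 3*((2*X)*(1/(2*X))) = -6 + 3*1 = -6 + 3 = -3)
w = 2750138/3938289 (w = 2*(-(-1375069)/3938289) = 2*(-1*(-1375069/3938289)) = 2*(1375069/3938289) = 2750138/3938289 ≈ 0.69831)
c/(-3120255) + w/A(493) = 339716/(-3120255) + (2750138/3938289)/(-3) = 339716*(-1/3120255) + (2750138/3938289)*(-1/3) = -339716/3120255 - 2750138/11814867 = -1399425689218/4096155314565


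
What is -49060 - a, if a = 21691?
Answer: -70751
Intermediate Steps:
-49060 - a = -49060 - 1*21691 = -49060 - 21691 = -70751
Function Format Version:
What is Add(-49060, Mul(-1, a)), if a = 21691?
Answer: -70751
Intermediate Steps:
Add(-49060, Mul(-1, a)) = Add(-49060, Mul(-1, 21691)) = Add(-49060, -21691) = -70751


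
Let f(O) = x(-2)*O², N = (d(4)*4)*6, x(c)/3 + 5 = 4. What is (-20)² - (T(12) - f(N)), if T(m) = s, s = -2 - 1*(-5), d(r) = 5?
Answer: -42803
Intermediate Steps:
x(c) = -3 (x(c) = -15 + 3*4 = -15 + 12 = -3)
s = 3 (s = -2 + 5 = 3)
T(m) = 3
N = 120 (N = (5*4)*6 = 20*6 = 120)
f(O) = -3*O²
(-20)² - (T(12) - f(N)) = (-20)² - (3 - (-3)*120²) = 400 - (3 - (-3)*14400) = 400 - (3 - 1*(-43200)) = 400 - (3 + 43200) = 400 - 1*43203 = 400 - 43203 = -42803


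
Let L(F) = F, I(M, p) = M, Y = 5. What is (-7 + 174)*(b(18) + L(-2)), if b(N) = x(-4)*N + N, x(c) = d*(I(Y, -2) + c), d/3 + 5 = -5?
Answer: -87508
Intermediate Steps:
d = -30 (d = -15 + 3*(-5) = -15 - 15 = -30)
x(c) = -150 - 30*c (x(c) = -30*(5 + c) = -150 - 30*c)
b(N) = -29*N (b(N) = (-150 - 30*(-4))*N + N = (-150 + 120)*N + N = -30*N + N = -29*N)
(-7 + 174)*(b(18) + L(-2)) = (-7 + 174)*(-29*18 - 2) = 167*(-522 - 2) = 167*(-524) = -87508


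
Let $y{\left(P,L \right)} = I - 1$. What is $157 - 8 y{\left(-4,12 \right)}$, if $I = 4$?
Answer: $133$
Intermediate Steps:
$y{\left(P,L \right)} = 3$ ($y{\left(P,L \right)} = 4 - 1 = 3$)
$157 - 8 y{\left(-4,12 \right)} = 157 - 24 = 133$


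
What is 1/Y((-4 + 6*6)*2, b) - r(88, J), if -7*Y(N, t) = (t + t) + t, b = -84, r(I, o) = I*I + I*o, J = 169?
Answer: -814175/36 ≈ -22616.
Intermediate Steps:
r(I, o) = I² + I*o
Y(N, t) = -3*t/7 (Y(N, t) = -((t + t) + t)/7 = -(2*t + t)/7 = -3*t/7)
1/Y((-4 + 6*6)*2, b) - r(88, J) = 1/(-3/7*(-84)) - 88*(88 + 169) = 1/36 - 88*257 = 1/36 - 1*22616 = 1/36 - 22616 = -814175/36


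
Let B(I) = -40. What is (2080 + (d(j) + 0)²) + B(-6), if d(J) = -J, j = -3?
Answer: 2049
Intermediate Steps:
(2080 + (d(j) + 0)²) + B(-6) = (2080 + (-1*(-3) + 0)²) - 40 = (2080 + (3 + 0)²) - 40 = (2080 + 3²) - 40 = (2080 + 9) - 40 = 2089 - 40 = 2049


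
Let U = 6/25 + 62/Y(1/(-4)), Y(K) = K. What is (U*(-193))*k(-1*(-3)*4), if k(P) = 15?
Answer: 3586326/5 ≈ 7.1727e+5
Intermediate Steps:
U = -6194/25 (U = 6/25 + 62/(1/(-4)) = 6*(1/25) + 62/(-1/4) = 6/25 + 62*(-4) = 6/25 - 248 = -6194/25 ≈ -247.76)
(U*(-193))*k(-1*(-3)*4) = -6194/25*(-193)*15 = (1195442/25)*15 = 3586326/5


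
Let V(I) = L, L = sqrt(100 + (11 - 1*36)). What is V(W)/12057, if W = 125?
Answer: 5*sqrt(3)/12057 ≈ 0.00071828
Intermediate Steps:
L = 5*sqrt(3) (L = sqrt(100 + (11 - 36)) = sqrt(100 - 25) = sqrt(75) = 5*sqrt(3) ≈ 8.6602)
V(I) = 5*sqrt(3)
V(W)/12057 = (5*sqrt(3))/12057 = (5*sqrt(3))*(1/12057) = 5*sqrt(3)/12057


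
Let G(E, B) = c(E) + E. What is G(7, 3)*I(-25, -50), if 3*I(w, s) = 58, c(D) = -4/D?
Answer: 870/7 ≈ 124.29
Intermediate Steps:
I(w, s) = 58/3 (I(w, s) = (1/3)*58 = 58/3)
G(E, B) = E - 4/E (G(E, B) = -4/E + E = E - 4/E)
G(7, 3)*I(-25, -50) = (7 - 4/7)*(58/3) = (45/7)*(58/3) = 870/7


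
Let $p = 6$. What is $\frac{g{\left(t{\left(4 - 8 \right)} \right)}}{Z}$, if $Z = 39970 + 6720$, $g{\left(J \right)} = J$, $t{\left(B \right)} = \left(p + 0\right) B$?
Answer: $- \frac{12}{23345} \approx -0.00051403$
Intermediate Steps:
$t{\left(B \right)} = 6 B$ ($t{\left(B \right)} = \left(6 + 0\right) B = 6 B$)
$Z = 46690$
$\frac{g{\left(t{\left(4 - 8 \right)} \right)}}{Z} = \frac{6 \left(4 - 8\right)}{46690} = 6 \left(-4\right) \frac{1}{46690} = \left(-24\right) \frac{1}{46690} = - \frac{12}{23345}$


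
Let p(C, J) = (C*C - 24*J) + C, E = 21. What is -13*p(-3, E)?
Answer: 6474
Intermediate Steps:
p(C, J) = C + C² - 24*J (p(C, J) = (C² - 24*J) + C = C + C² - 24*J)
-13*p(-3, E) = -13*(-3 + (-3)² - 24*21) = -13*(-3 + 9 - 504) = -13*(-498) = 6474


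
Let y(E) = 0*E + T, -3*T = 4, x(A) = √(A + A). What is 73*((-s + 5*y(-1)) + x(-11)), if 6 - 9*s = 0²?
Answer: -1606/3 + 73*I*√22 ≈ -535.33 + 342.4*I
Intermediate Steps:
x(A) = √2*√A (x(A) = √(2*A) = √2*√A)
T = -4/3 (T = -⅓*4 = -4/3 ≈ -1.3333)
s = ⅔ (s = ⅔ - ⅑*0² = ⅔ - ⅑*0 = ⅔ + 0 = ⅔ ≈ 0.66667)
y(E) = -4/3 (y(E) = 0*E - 4/3 = 0 - 4/3 = -4/3)
73*((-s + 5*y(-1)) + x(-11)) = 73*((-1*⅔ + 5*(-4/3)) + √2*√(-11)) = 73*((-⅔ - 20/3) + √2*(I*√11)) = 73*(-22/3 + I*√22) = -1606/3 + 73*I*√22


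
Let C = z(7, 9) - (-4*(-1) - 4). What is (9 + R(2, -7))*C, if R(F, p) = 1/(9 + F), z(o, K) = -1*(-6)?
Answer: 600/11 ≈ 54.545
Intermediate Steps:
z(o, K) = 6
C = 6 (C = 6 - (-4*(-1) - 4) = 6 - (4 - 4) = 6 - 1*0 = 6 + 0 = 6)
(9 + R(2, -7))*C = (9 + 1/(9 + 2))*6 = (9 + 1/11)*6 = (100/11)*6 = 600/11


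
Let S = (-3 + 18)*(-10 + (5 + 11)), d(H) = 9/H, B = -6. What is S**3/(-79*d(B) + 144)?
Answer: 19440/7 ≈ 2777.1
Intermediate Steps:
S = 90 (S = 15*(-10 + 16) = 15*6 = 90)
S**3/(-79*d(B) + 144) = 90**3/(-711/(-6) + 144) = 729000/(-711*(-1)/6 + 144) = 729000/(-79*(-3/2) + 144) = 729000/(237/2 + 144) = 729000/(525/2) = 729000*(2/525) = 19440/7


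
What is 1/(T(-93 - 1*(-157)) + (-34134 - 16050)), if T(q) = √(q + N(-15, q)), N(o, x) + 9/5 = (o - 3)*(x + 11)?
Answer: -250920/12592175719 - I*√32195/12592175719 ≈ -1.9927e-5 - 1.4249e-8*I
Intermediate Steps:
N(o, x) = -9/5 + (-3 + o)*(11 + x) (N(o, x) = -9/5 + (o - 3)*(x + 11) = -9/5 + (-3 + o)*(11 + x))
T(q) = √(-999/5 - 17*q) (T(q) = √(q + (-174/5 - 3*q + 11*(-15) - 15*q)) = √(q + (-174/5 - 3*q - 165 - 15*q)) = √(q + (-999/5 - 18*q)) = √(-999/5 - 17*q))
1/(T(-93 - 1*(-157)) + (-34134 - 16050)) = 1/(√(-4995 - 425*(-93 - 1*(-157)))/5 + (-34134 - 16050)) = 1/(√(-4995 - 425*(-93 + 157))/5 - 50184) = 1/(√(-4995 - 425*64)/5 - 50184) = 1/(√(-4995 - 27200)/5 - 50184) = 1/(√(-32195)/5 - 50184) = 1/((I*√32195)/5 - 50184) = 1/(I*√32195/5 - 50184) = 1/(-50184 + I*√32195/5)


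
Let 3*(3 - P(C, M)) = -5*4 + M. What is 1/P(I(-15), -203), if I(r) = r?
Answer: 3/232 ≈ 0.012931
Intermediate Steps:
P(C, M) = 29/3 - M/3 (P(C, M) = 3 - (-5*4 + M)/3 = 3 - (-20 + M)/3 = 3 + (20/3 - M/3) = 29/3 - M/3)
1/P(I(-15), -203) = 1/(29/3 - 1/3*(-203)) = 1/(29/3 + 203/3) = 1/(232/3) = 3/232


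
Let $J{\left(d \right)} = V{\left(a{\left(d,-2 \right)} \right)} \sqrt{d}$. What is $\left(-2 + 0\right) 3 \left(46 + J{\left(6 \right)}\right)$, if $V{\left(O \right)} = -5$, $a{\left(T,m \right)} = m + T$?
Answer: $-276 + 30 \sqrt{6} \approx -202.52$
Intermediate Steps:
$a{\left(T,m \right)} = T + m$
$J{\left(d \right)} = - 5 \sqrt{d}$
$\left(-2 + 0\right) 3 \left(46 + J{\left(6 \right)}\right) = \left(-2 + 0\right) 3 \left(46 - 5 \sqrt{6}\right) = \left(-2\right) 3 \left(46 - 5 \sqrt{6}\right) = - 6 \left(46 - 5 \sqrt{6}\right) = -276 + 30 \sqrt{6}$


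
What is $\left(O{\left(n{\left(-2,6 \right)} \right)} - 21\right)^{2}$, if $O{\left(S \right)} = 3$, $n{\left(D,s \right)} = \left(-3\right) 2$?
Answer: $324$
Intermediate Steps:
$n{\left(D,s \right)} = -6$
$\left(O{\left(n{\left(-2,6 \right)} \right)} - 21\right)^{2} = \left(3 - 21\right)^{2} = \left(-18\right)^{2} = 324$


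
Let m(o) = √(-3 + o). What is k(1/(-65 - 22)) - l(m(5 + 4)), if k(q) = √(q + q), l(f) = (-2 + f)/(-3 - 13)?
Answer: -⅛ + √6/16 + I*√174/87 ≈ 0.028093 + 0.15162*I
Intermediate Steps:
l(f) = ⅛ - f/16 (l(f) = (-2 + f)/(-16) = (-2 + f)*(-1/16) = ⅛ - f/16)
k(q) = √2*√q (k(q) = √(2*q) = √2*√q)
k(1/(-65 - 22)) - l(m(5 + 4)) = √2*√(1/(-65 - 22)) - (⅛ - √(-3 + (5 + 4))/16) = √2*√(1/(-87)) - (⅛ - √(-3 + 9)/16) = √2*√(-1/87) - (⅛ - √6/16) = √2*(I*√87/87) + (-⅛ + √6/16) = I*√174/87 + (-⅛ + √6/16) = -⅛ + √6/16 + I*√174/87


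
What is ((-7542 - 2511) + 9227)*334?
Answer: -275884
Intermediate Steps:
((-7542 - 2511) + 9227)*334 = (-10053 + 9227)*334 = -826*334 = -275884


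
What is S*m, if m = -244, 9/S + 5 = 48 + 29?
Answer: -61/2 ≈ -30.500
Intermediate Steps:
S = ⅛ (S = 9/(-5 + (48 + 29)) = 9/(-5 + 77) = 9/72 = 9*(1/72) = ⅛ ≈ 0.12500)
S*m = (⅛)*(-244) = -61/2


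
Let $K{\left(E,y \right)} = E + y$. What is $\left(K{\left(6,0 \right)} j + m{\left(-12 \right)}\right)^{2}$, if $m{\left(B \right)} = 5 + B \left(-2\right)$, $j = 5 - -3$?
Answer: $5929$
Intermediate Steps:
$j = 8$ ($j = 5 + 3 = 8$)
$m{\left(B \right)} = 5 - 2 B$
$\left(K{\left(6,0 \right)} j + m{\left(-12 \right)}\right)^{2} = \left(\left(6 + 0\right) 8 + \left(5 - -24\right)\right)^{2} = \left(6 \cdot 8 + \left(5 + 24\right)\right)^{2} = \left(48 + 29\right)^{2} = 77^{2} = 5929$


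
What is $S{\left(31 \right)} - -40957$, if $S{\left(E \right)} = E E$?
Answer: $41918$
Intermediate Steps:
$S{\left(E \right)} = E^{2}$
$S{\left(31 \right)} - -40957 = 31^{2} - -40957 = 961 + 40957 = 41918$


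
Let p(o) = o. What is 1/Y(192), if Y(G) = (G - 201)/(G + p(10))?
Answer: -202/9 ≈ -22.444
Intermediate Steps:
Y(G) = (-201 + G)/(10 + G) (Y(G) = (G - 201)/(G + 10) = (-201 + G)/(10 + G))
1/Y(192) = 1/((-201 + 192)/(10 + 192)) = 1/(-9/202) = -202/9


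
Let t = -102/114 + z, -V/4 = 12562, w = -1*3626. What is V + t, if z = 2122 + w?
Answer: -983305/19 ≈ -51753.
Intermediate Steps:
w = -3626
z = -1504 (z = 2122 - 3626 = -1504)
V = -50248 (V = -4*12562 = -50248)
t = -28593/19 (t = -102/114 - 1504 = -6*17/114 - 1504 = -17/19 - 1504 = -28593/19 ≈ -1504.9)
V + t = -50248 - 28593/19 = -983305/19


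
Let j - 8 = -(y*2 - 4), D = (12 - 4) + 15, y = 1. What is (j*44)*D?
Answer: 10120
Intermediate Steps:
D = 23 (D = 8 + 15 = 23)
j = 10 (j = 8 - (1*2 - 4) = 8 - (2 - 4) = 8 - 1*(-2) = 8 + 2 = 10)
(j*44)*D = (10*44)*23 = 440*23 = 10120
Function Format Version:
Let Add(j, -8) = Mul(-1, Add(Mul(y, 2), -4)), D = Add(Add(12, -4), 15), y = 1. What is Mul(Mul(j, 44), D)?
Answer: 10120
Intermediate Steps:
D = 23 (D = Add(8, 15) = 23)
j = 10 (j = Add(8, Mul(-1, Add(Mul(1, 2), -4))) = Add(8, Mul(-1, Add(2, -4))) = Add(8, Mul(-1, -2)) = Add(8, 2) = 10)
Mul(Mul(j, 44), D) = Mul(Mul(10, 44), 23) = Mul(440, 23) = 10120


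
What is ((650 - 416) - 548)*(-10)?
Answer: 3140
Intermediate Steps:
((650 - 416) - 548)*(-10) = (234 - 548)*(-10) = -314*(-10) = 3140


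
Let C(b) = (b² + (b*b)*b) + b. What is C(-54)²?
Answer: 23901778404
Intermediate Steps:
C(b) = b + b² + b³ (C(b) = (b² + b²*b) + b = (b² + b³) + b = b + b² + b³)
C(-54)² = (-54*(1 - 54 + (-54)²))² = (-54*(1 - 54 + 2916))² = (-54*2863)² = (-154602)² = 23901778404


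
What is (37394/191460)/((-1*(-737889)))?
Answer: 18697/70638113970 ≈ 2.6469e-7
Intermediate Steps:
(37394/191460)/((-1*(-737889))) = (37394*(1/191460))/737889 = (18697/95730)*(1/737889) = 18697/70638113970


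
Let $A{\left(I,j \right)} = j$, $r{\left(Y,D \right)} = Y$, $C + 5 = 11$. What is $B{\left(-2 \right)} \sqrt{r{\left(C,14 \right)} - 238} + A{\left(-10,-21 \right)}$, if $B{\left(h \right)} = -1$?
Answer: $-21 - 2 i \sqrt{58} \approx -21.0 - 15.232 i$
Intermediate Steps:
$C = 6$ ($C = -5 + 11 = 6$)
$B{\left(-2 \right)} \sqrt{r{\left(C,14 \right)} - 238} + A{\left(-10,-21 \right)} = - \sqrt{6 - 238} - 21 = - \sqrt{-232} - 21 = - 2 i \sqrt{58} - 21 = -21 - 2 i \sqrt{58}$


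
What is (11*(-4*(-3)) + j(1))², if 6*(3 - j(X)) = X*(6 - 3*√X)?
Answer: 72361/4 ≈ 18090.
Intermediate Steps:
j(X) = 3 - X*(6 - 3*√X)/6
(11*(-4*(-3)) + j(1))² = (11*(-4*(-3)) + (3 + 1^(3/2)/2 - 1*1))² = (11*12 + (3 + (½)*1 - 1))² = (132 + (3 + ½ - 1))² = (132 + 5/2)² = (269/2)² = 72361/4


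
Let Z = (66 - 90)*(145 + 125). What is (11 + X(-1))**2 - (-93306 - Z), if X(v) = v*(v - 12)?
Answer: 87402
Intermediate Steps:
Z = -6480 (Z = -24*270 = -6480)
X(v) = v*(-12 + v)
(11 + X(-1))**2 - (-93306 - Z) = (11 - (-12 - 1))**2 - (-93306 - 1*(-6480)) = (11 - 1*(-13))**2 - (-93306 + 6480) = (11 + 13)**2 - 1*(-86826) = 24**2 + 86826 = 576 + 86826 = 87402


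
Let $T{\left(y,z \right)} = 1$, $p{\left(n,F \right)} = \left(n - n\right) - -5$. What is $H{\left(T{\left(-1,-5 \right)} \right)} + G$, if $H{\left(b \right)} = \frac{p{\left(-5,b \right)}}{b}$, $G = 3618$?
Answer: $3623$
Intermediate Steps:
$p{\left(n,F \right)} = 5$ ($p{\left(n,F \right)} = 0 + 5 = 5$)
$H{\left(b \right)} = \frac{5}{b}$
$H{\left(T{\left(-1,-5 \right)} \right)} + G = \frac{5}{1} + 3618 = 5 \cdot 1 + 3618 = 5 + 3618 = 3623$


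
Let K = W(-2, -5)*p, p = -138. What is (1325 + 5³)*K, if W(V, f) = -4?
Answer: 800400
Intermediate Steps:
K = 552 (K = -4*(-138) = 552)
(1325 + 5³)*K = (1325 + 5³)*552 = (1325 + 125)*552 = 1450*552 = 800400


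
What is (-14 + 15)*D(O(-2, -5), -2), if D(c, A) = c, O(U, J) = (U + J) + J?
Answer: -12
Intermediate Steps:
O(U, J) = U + 2*J (O(U, J) = (J + U) + J = U + 2*J)
(-14 + 15)*D(O(-2, -5), -2) = (-14 + 15)*(-2 + 2*(-5)) = 1*(-2 - 10) = 1*(-12) = -12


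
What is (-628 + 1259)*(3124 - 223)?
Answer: 1830531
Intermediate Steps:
(-628 + 1259)*(3124 - 223) = 631*2901 = 1830531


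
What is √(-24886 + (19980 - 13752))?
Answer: I*√18658 ≈ 136.59*I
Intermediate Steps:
√(-24886 + (19980 - 13752)) = √(-24886 + 6228) = √(-18658) = I*√18658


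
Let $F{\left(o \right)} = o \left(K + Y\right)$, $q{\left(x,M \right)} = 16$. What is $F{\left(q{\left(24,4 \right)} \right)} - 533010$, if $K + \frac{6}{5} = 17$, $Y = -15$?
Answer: $- \frac{2664986}{5} \approx -5.33 \cdot 10^{5}$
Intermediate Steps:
$K = \frac{79}{5}$ ($K = - \frac{6}{5} + 17 = \frac{79}{5} \approx 15.8$)
$F{\left(o \right)} = \frac{4 o}{5}$ ($F{\left(o \right)} = o \left(\frac{79}{5} - 15\right) = o \frac{4}{5} = \frac{4 o}{5}$)
$F{\left(q{\left(24,4 \right)} \right)} - 533010 = \frac{4}{5} \cdot 16 - 533010 = \frac{64}{5} + \left(-1154489 + 621479\right) = \frac{64}{5} - 533010 = - \frac{2664986}{5}$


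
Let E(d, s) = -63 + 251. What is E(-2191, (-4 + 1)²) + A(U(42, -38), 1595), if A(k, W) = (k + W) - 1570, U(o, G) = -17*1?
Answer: 196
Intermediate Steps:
U(o, G) = -17
A(k, W) = -1570 + W + k (A(k, W) = (W + k) - 1570 = -1570 + W + k)
E(d, s) = 188
E(-2191, (-4 + 1)²) + A(U(42, -38), 1595) = 188 + (-1570 + 1595 - 17) = 188 + 8 = 196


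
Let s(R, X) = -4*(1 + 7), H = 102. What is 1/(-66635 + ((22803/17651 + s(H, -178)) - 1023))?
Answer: -17651/1194773387 ≈ -1.4774e-5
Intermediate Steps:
s(R, X) = -32 (s(R, X) = -4*8 = -32)
1/(-66635 + ((22803/17651 + s(H, -178)) - 1023)) = 1/(-66635 + ((22803/17651 - 32) - 1023)) = 1/(-66635 + (-542029/17651 - 1023)) = 1/(-66635 - 18599002/17651) = 1/(-1194773387/17651) = -17651/1194773387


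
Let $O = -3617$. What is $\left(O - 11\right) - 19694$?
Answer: $-23322$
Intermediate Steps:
$\left(O - 11\right) - 19694 = \left(-3617 - 11\right) - 19694 = -3628 - 19694 = -23322$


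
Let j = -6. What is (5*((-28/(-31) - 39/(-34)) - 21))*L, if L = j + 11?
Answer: -499325/1054 ≈ -473.74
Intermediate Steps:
L = 5 (L = -6 + 11 = 5)
(5*((-28/(-31) - 39/(-34)) - 21))*L = (5*((-28/(-31) - 39/(-34)) - 21))*5 = (5*((-28*(-1/31) - 39*(-1/34)) - 21))*5 = (5*((28/31 + 39/34) - 21))*5 = (5*(2161/1054 - 21))*5 = (5*(-19973/1054))*5 = -99865/1054*5 = -499325/1054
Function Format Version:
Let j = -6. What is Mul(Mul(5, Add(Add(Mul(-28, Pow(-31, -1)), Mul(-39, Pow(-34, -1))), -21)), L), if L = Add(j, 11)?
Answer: Rational(-499325, 1054) ≈ -473.74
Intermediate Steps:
L = 5 (L = Add(-6, 11) = 5)
Mul(Mul(5, Add(Add(Mul(-28, Pow(-31, -1)), Mul(-39, Pow(-34, -1))), -21)), L) = Mul(Mul(5, Add(Add(Mul(-28, Pow(-31, -1)), Mul(-39, Pow(-34, -1))), -21)), 5) = Mul(Mul(5, Add(Add(Mul(-28, Rational(-1, 31)), Mul(-39, Rational(-1, 34))), -21)), 5) = Mul(Mul(5, Add(Add(Rational(28, 31), Rational(39, 34)), -21)), 5) = Mul(Mul(5, Add(Rational(2161, 1054), -21)), 5) = Mul(Mul(5, Rational(-19973, 1054)), 5) = Mul(Rational(-99865, 1054), 5) = Rational(-499325, 1054)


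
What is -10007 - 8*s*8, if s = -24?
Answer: -8471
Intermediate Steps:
-10007 - 8*s*8 = -10007 - 8*(-24)*8 = -10007 + 192*8 = -10007 + 1536 = -8471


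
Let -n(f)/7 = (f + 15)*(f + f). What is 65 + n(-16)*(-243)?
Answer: 54497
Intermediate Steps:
n(f) = -14*f*(15 + f) (n(f) = -7*(f + 15)*(f + f) = -7*(15 + f)*2*f = -14*f*(15 + f))
65 + n(-16)*(-243) = 65 - 14*(-16)*(15 - 16)*(-243) = 65 - 14*(-16)*(-1)*(-243) = 65 - 224*(-243) = 65 + 54432 = 54497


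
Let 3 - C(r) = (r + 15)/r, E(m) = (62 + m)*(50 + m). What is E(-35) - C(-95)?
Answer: 7654/19 ≈ 402.84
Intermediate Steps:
E(m) = (50 + m)*(62 + m)
C(r) = 3 - (15 + r)/r (C(r) = 3 - (r + 15)/r = 3 - (15 + r)/r)
E(-35) - C(-95) = (3100 + (-35)**2 + 112*(-35)) - (2 - 15/(-95)) = (3100 + 1225 - 3920) - (2 - 15*(-1/95)) = 405 - (2 + 3/19) = 405 - 1*41/19 = 405 - 41/19 = 7654/19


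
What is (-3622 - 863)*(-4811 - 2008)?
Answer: 30583215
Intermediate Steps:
(-3622 - 863)*(-4811 - 2008) = -4485*(-6819) = 30583215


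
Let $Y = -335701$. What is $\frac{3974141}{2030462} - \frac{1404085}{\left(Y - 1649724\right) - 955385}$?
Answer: $\frac{726906741574}{298560147711} \approx 2.4347$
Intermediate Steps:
$\frac{3974141}{2030462} - \frac{1404085}{\left(Y - 1649724\right) - 955385} = \frac{3974141}{2030462} - \frac{1404085}{\left(-335701 - 1649724\right) - 955385} = 3974141 \cdot \frac{1}{2030462} - \frac{1404085}{-1985425 - 955385} = \frac{3974141}{2030462} - \frac{1404085}{-2940810} = \frac{3974141}{2030462} - - \frac{280817}{588162} = \frac{3974141}{2030462} + \frac{280817}{588162} = \frac{726906741574}{298560147711}$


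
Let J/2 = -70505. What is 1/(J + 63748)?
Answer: -1/77262 ≈ -1.2943e-5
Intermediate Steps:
J = -141010 (J = 2*(-70505) = -141010)
1/(J + 63748) = 1/(-141010 + 63748) = 1/(-77262) = -1/77262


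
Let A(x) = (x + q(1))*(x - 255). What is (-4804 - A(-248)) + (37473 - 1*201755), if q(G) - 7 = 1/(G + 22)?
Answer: -6676604/23 ≈ -2.9029e+5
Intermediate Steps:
q(G) = 7 + 1/(22 + G) (q(G) = 7 + 1/(G + 22) = 7 + 1/(22 + G))
A(x) = (-255 + x)*(162/23 + x) (A(x) = (x + (155 + 7*1)/(22 + 1))*(x - 255) = (x + (155 + 7)/23)*(-255 + x) = (x + (1/23)*162)*(-255 + x) = (x + 162/23)*(-255 + x) = (162/23 + x)*(-255 + x) = (-255 + x)*(162/23 + x))
(-4804 - A(-248)) + (37473 - 1*201755) = (-4804 - (-41310/23 + (-248)² - 5703/23*(-248))) + (37473 - 1*201755) = (-4804 - (-41310/23 + 61504 + 1414344/23)) + (37473 - 201755) = (-4804 - 1*2787626/23) - 164282 = (-4804 - 2787626/23) - 164282 = -2898118/23 - 164282 = -6676604/23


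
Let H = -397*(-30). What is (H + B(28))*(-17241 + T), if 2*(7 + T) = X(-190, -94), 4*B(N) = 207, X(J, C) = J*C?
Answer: -198995673/2 ≈ -9.9498e+7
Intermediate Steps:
X(J, C) = C*J
B(N) = 207/4 (B(N) = (¼)*207 = 207/4)
T = 8923 (T = -7 + (-94*(-190))/2 = -7 + (½)*17860 = -7 + 8930 = 8923)
H = 11910
(H + B(28))*(-17241 + T) = (11910 + 207/4)*(-17241 + 8923) = (47847/4)*(-8318) = -198995673/2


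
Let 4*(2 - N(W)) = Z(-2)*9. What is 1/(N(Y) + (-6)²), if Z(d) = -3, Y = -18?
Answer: 4/179 ≈ 0.022346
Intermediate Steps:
N(W) = 35/4 (N(W) = 2 - (-3)*9/4 = 2 - ¼*(-27) = 2 + 27/4 = 35/4)
1/(N(Y) + (-6)²) = 1/(35/4 + (-6)²) = 1/(35/4 + 36) = 1/(179/4) = 4/179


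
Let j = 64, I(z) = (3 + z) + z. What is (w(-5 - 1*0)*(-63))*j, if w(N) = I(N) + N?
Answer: 48384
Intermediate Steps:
I(z) = 3 + 2*z
w(N) = 3 + 3*N (w(N) = (3 + 2*N) + N = 3 + 3*N)
(w(-5 - 1*0)*(-63))*j = ((3 + 3*(-5 - 1*0))*(-63))*64 = ((3 + 3*(-5 + 0))*(-63))*64 = ((3 + 3*(-5))*(-63))*64 = ((3 - 15)*(-63))*64 = -12*(-63)*64 = 756*64 = 48384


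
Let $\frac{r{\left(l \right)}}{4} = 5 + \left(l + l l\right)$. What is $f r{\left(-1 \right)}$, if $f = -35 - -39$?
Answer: $80$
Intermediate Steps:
$f = 4$ ($f = -35 + 39 = 4$)
$r{\left(l \right)} = 20 + 4 l + 4 l^{2}$ ($r{\left(l \right)} = 4 \left(5 + \left(l + l l\right)\right) = 4 \left(5 + \left(l + l^{2}\right)\right) = 4 \left(5 + l + l^{2}\right) = 20 + 4 l + 4 l^{2}$)
$f r{\left(-1 \right)} = 4 \left(20 + 4 \left(-1\right) + 4 \left(-1\right)^{2}\right) = 4 \left(20 - 4 + 4 \cdot 1\right) = 4 \left(20 - 4 + 4\right) = 4 \cdot 20 = 80$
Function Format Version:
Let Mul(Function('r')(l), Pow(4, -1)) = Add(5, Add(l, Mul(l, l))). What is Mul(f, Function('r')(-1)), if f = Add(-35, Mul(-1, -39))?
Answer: 80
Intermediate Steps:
f = 4 (f = Add(-35, 39) = 4)
Function('r')(l) = Add(20, Mul(4, l), Mul(4, Pow(l, 2))) (Function('r')(l) = Mul(4, Add(5, Add(l, Mul(l, l)))) = Mul(4, Add(5, Add(l, Pow(l, 2)))) = Mul(4, Add(5, l, Pow(l, 2))) = Add(20, Mul(4, l), Mul(4, Pow(l, 2))))
Mul(f, Function('r')(-1)) = Mul(4, Add(20, Mul(4, -1), Mul(4, Pow(-1, 2)))) = Mul(4, Add(20, -4, Mul(4, 1))) = Mul(4, Add(20, -4, 4)) = Mul(4, 20) = 80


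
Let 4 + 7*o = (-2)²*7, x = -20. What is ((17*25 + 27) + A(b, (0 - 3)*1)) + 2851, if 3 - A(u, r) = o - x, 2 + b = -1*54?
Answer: 22978/7 ≈ 3282.6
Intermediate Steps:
o = 24/7 (o = -4/7 + ((-2)²*7)/7 = -4/7 + (4*7)/7 = -4/7 + (⅐)*28 = -4/7 + 4 = 24/7 ≈ 3.4286)
b = -56 (b = -2 - 1*54 = -2 - 54 = -56)
A(u, r) = -143/7 (A(u, r) = 3 - (24/7 - 1*(-20)) = 3 - (24/7 + 20) = 3 - 1*164/7 = 3 - 164/7 = -143/7)
((17*25 + 27) + A(b, (0 - 3)*1)) + 2851 = ((17*25 + 27) - 143/7) + 2851 = ((425 + 27) - 143/7) + 2851 = (452 - 143/7) + 2851 = 3021/7 + 2851 = 22978/7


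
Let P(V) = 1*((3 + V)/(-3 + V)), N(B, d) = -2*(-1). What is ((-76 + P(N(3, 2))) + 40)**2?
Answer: 1681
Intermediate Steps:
N(B, d) = 2
P(V) = (3 + V)/(-3 + V) (P(V) = 1*((3 + V)/(-3 + V)) = (3 + V)/(-3 + V))
((-76 + P(N(3, 2))) + 40)**2 = ((-76 + (3 + 2)/(-3 + 2)) + 40)**2 = ((-76 + 5/(-1)) + 40)**2 = ((-76 - 1*5) + 40)**2 = ((-76 - 5) + 40)**2 = (-81 + 40)**2 = (-41)**2 = 1681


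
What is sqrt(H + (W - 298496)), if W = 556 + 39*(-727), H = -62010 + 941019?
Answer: 2*sqrt(138179) ≈ 743.45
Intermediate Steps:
H = 879009
W = -27797 (W = 556 - 28353 = -27797)
sqrt(H + (W - 298496)) = sqrt(879009 + (-27797 - 298496)) = sqrt(879009 - 326293) = sqrt(552716) = 2*sqrt(138179)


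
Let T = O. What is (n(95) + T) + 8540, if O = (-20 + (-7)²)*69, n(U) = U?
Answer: 10636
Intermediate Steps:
O = 2001 (O = (-20 + 49)*69 = 29*69 = 2001)
T = 2001
(n(95) + T) + 8540 = (95 + 2001) + 8540 = 2096 + 8540 = 10636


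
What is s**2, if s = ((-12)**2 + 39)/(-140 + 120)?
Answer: 33489/400 ≈ 83.723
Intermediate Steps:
s = -183/20 (s = (144 + 39)/(-20) = 183*(-1/20) = -183/20 ≈ -9.1500)
s**2 = (-183/20)**2 = 33489/400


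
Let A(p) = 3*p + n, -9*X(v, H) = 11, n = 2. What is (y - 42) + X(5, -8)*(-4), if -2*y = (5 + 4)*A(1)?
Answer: -1073/18 ≈ -59.611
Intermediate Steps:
X(v, H) = -11/9 (X(v, H) = -⅑*11 = -11/9)
A(p) = 2 + 3*p (A(p) = 3*p + 2 = 2 + 3*p)
y = -45/2 (y = -(5 + 4)*(2 + 3*1)/2 = -9*(2 + 3)/2 = -9*5/2 = -½*45 = -45/2 ≈ -22.500)
(y - 42) + X(5, -8)*(-4) = (-45/2 - 42) - 11/9*(-4) = -129/2 + 44/9 = -1073/18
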